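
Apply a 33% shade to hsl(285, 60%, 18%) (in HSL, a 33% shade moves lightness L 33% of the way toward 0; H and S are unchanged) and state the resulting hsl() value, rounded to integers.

hsl(285, 60%, 12%)

L moves 33% from 18 toward 0: 18 − 5.94 = 12.06 → 12.
H and S are unchanged.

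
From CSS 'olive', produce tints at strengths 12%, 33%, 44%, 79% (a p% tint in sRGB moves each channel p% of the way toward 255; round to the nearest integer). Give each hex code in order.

CSS olive is rgb(128, 128, 0).
12%: (128 + 15.24 = 143.24→143, 128 + 15.24 = 143.24→143, 0 + 30.6 = 30.6→31) → #8f8f1f
33%: (128 + 41.91 = 169.91→170, 128 + 41.91 = 169.91→170, 0 + 84.15 = 84.15→84) → #aaaa54
44%: (128 + 55.88 = 183.88→184, 128 + 55.88 = 183.88→184, 0 + 112.2 = 112.2→112) → #b8b870
79%: (128 + 100.33 = 228.33→228, 128 + 100.33 = 228.33→228, 0 + 201.45 = 201.45→201) → #e4e4c9

#8f8f1f, #aaaa54, #b8b870, #e4e4c9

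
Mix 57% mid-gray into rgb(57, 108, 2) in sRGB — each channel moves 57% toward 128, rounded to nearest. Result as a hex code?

Per channel, c → c + 0.57(128 − c):
  R: 57 + 40.47 = 97.47 → 97
  G: 108 + 0.57×(128−108) = 108 + 11.4 = 119.4 → 119
  B: 2 + 71.82 = 73.82 → 74
rgb(97, 119, 74) = #61774A.

#61774A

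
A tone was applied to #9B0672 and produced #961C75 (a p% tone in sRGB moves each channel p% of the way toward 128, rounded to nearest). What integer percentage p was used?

18%

#9B0672 is rgb(155, 6, 114); #961C75 is rgb(150, 28, 117).
On the G channel (widest range): 28 ≈ 6 + (p/100)(128 − 6), so p ≈ 100×(28 − 6)/(128 − 6) = 2200/122 = 18.03.
p = 18 reproduces all three channels after rounding.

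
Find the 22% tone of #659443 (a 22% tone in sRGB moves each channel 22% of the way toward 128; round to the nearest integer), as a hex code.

#6B9050

#659443 is rgb(101, 148, 67).
Per channel, c → c + 0.22(128 − c):
  R: 101 + 5.94 = 106.94 → 107
  G: 148 − 4.4 = 143.6 → 144
  B: 67 + 0.22×(128−67) = 67 + 13.42 = 80.42 → 80
rgb(107, 144, 80) = #6B9050.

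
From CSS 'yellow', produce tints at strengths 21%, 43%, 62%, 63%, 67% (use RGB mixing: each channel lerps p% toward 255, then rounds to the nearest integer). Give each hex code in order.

CSS yellow is rgb(255, 255, 0).
21%: (255→255, 255→255, 0 + 53.55 = 53.55→54) → #FFFF36
43%: (255→255, 255→255, 0 + 109.65 = 109.65→110) → #FFFF6E
62%: (255→255, 255→255, 0 + 158.1 = 158.1→158) → #FFFF9E
63%: (255→255, 255→255, 0 + 160.65 = 160.65→161) → #FFFFA1
67%: (255→255, 255→255, 0 + 170.85 = 170.85→171) → #FFFFAB

#FFFF36, #FFFF6E, #FFFF9E, #FFFFA1, #FFFFAB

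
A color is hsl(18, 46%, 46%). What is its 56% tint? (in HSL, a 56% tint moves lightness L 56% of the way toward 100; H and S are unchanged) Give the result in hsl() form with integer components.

hsl(18, 46%, 76%)

L moves 56% from 46 toward 100: 46 + 30.24 = 76.24 → 76.
H and S are unchanged.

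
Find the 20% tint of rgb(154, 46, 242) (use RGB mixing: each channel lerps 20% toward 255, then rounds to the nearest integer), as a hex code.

#AE58F5

Lerp each channel 20% toward 255:
  R: 154 + 0.2×(255−154) = 154 + 20.2 = 174.2 → 174
  G: 46 + 41.8 = 87.8 → 88
  B: 242 + 0.2×(255−242) = 242 + 2.6 = 244.6 → 245
rgb(174, 88, 245) = #AE58F5.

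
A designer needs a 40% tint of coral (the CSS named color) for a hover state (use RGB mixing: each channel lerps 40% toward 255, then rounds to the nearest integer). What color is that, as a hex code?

#ffb296

CSS coral is rgb(255, 127, 80).
Lerp each channel 40% toward 255:
  R: 255 + 0.4×(255−255) = 255 + 0 = 255 → 255
  G: 127 + 0.4×(255−127) = 127 + 51.2 = 178.2 → 178
  B: 80 + 70 = 150 → 150
rgb(255, 178, 150) = #ffb296.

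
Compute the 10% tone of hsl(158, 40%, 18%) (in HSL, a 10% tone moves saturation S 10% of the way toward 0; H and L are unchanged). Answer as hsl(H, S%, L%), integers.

S moves 10% from 40 toward 0: 40 − 4 = 36 → 36.
H and L are unchanged.

hsl(158, 36%, 18%)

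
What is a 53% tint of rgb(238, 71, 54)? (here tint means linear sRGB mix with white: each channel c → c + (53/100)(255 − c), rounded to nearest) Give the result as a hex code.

#F7A9A1

A 53% tint moves each channel 53% toward 255:
  R: 238 + 0.53×(255−238) = 238 + 9.01 = 247.01 → 247
  G: 71 + 0.53×(255−71) = 71 + 97.52 = 168.52 → 169
  B: 54 + 0.53×(255−54) = 54 + 106.53 = 160.53 → 161
rgb(247, 169, 161) = #F7A9A1.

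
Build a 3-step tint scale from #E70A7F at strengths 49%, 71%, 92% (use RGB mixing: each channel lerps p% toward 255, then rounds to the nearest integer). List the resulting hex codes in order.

#F382BE, #F8B8DA, #FDEBF5

#E70A7F is rgb(231, 10, 127).
49%: (231 + 11.76 = 242.76→243, 10 + 120.05 = 130.05→130, 127 + 62.72 = 189.72→190) → #F382BE
71%: (231 + 17.04 = 248.04→248, 10 + 173.95 = 183.95→184, 127 + 90.88 = 217.88→218) → #F8B8DA
92%: (231 + 22.08 = 253.08→253, 10 + 225.4 = 235.4→235, 127 + 117.76 = 244.76→245) → #FDEBF5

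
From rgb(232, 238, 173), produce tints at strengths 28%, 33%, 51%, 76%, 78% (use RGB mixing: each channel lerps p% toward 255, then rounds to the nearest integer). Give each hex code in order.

#EEF3C4, #F0F4C8, #F4F7D7, #F9FBEB, #FAFBED

28%: (232 + 6.44 = 238.44→238, 238 + 4.76 = 242.76→243, 173 + 22.96 = 195.96→196) → #EEF3C4
33%: (232 + 7.59 = 239.59→240, 238 + 5.61 = 243.61→244, 173 + 27.06 = 200.06→200) → #F0F4C8
51%: (232 + 11.73 = 243.73→244, 238 + 8.67 = 246.67→247, 173 + 41.82 = 214.82→215) → #F4F7D7
76%: (232 + 17.48 = 249.48→249, 238 + 12.92 = 250.92→251, 173 + 62.32 = 235.32→235) → #F9FBEB
78%: (232 + 17.94 = 249.94→250, 238 + 13.26 = 251.26→251, 173 + 63.96 = 236.96→237) → #FAFBED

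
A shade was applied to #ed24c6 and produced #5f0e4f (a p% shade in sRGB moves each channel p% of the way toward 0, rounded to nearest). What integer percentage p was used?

#ed24c6 is rgb(237, 36, 198); #5f0e4f is rgb(95, 14, 79).
On the R channel (widest range): 95 ≈ 237 + (p/100)(0 − 237), so p ≈ 100×(95 − 237)/(0 − 237) = -14200/-237 = 59.92.
p = 60 reproduces all three channels after rounding.

60%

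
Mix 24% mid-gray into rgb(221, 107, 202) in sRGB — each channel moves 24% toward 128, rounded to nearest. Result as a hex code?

A 24% tone moves each channel 24% toward 128:
  R: 221 − 22.32 = 198.68 → 199
  G: 107 + 0.24×(128−107) = 107 + 5.04 = 112.04 → 112
  B: 202 − 17.76 = 184.24 → 184
rgb(199, 112, 184) = #c770b8.

#c770b8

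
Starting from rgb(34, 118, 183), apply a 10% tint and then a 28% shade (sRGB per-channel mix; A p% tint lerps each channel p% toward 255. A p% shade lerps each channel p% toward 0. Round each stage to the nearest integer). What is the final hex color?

#285F89

Per channel, c → c + 0.1(255 − c):
  R: 34 + 0.1×(255−34) = 34 + 22.1 = 56.1 → 56
  G: 118 + 0.1×(255−118) = 118 + 13.7 = 131.7 → 132
  B: 183 + 0.1×(255−183) = 183 + 7.2 = 190.2 → 190
After the tint: rgb(56, 132, 190) = #3884BE.
A 28% shade moves each channel 28% toward 0:
  R: 56 + 0.28×(0−56) = 56 − 15.68 = 40.32 → 40
  G: 132 + 0.28×(0−132) = 132 − 36.96 = 95.04 → 95
  B: 190 + 0.28×(0−190) = 190 − 53.2 = 136.8 → 137
rgb(40, 95, 137) = #285F89.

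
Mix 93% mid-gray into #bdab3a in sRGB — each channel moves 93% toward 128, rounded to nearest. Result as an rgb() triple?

rgb(132, 131, 123)

#bdab3a is rgb(189, 171, 58).
Per channel, c → c + 0.93(128 − c):
  R: 189 − 56.73 = 132.27 → 132
  G: 171 + 0.93×(128−171) = 171 − 39.99 = 131.01 → 131
  B: 58 + 0.93×(128−58) = 58 + 65.1 = 123.1 → 123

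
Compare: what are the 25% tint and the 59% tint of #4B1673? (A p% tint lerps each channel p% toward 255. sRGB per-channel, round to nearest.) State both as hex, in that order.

#4B1673 is rgb(75, 22, 115).
25% tint:
  R: 75 + 45 = 120 → 120
  G: 22 + 58.25 = 80.25 → 80
  B: 115 + 0.25×(255−115) = 115 + 35 = 150 → 150
  → #785096
59% tint:
  R: 75 + 106.2 = 181.2 → 181
  G: 22 + 0.59×(255−22) = 22 + 137.47 = 159.47 → 159
  B: 115 + 82.6 = 197.6 → 198
  → #B59FC6

#785096, #B59FC6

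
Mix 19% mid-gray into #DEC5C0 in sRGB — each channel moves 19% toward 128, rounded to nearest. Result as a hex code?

#CCB8B4

#DEC5C0 is rgb(222, 197, 192).
A 19% tone moves each channel 19% toward 128:
  R: 222 − 17.86 = 204.14 → 204
  G: 197 − 13.11 = 183.89 → 184
  B: 192 + 0.19×(128−192) = 192 − 12.16 = 179.84 → 180
rgb(204, 184, 180) = #CCB8B4.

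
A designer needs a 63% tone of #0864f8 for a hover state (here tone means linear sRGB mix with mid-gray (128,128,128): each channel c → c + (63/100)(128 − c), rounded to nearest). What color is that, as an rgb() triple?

rgb(84, 118, 172)

#0864f8 is rgb(8, 100, 248).
A 63% tone moves each channel 63% toward 128:
  R: 8 + 75.6 = 83.6 → 84
  G: 100 + 17.64 = 117.64 → 118
  B: 248 + 0.63×(128−248) = 248 − 75.6 = 172.4 → 172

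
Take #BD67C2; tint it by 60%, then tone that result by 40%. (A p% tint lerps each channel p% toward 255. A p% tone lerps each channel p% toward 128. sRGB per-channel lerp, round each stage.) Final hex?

#BD67C2 is rgb(189, 103, 194).
Per channel, c → c + 0.6(255 − c):
  R: 189 + 39.6 = 228.6 → 229
  G: 103 + 0.6×(255−103) = 103 + 91.2 = 194.2 → 194
  B: 194 + 0.6×(255−194) = 194 + 36.6 = 230.6 → 231
After the tint: rgb(229, 194, 231) = #E5C2E7.
A 40% tone moves each channel 40% toward 128:
  R: 229 − 40.4 = 188.6 → 189
  G: 194 − 26.4 = 167.6 → 168
  B: 231 + 0.4×(128−231) = 231 − 41.2 = 189.8 → 190
rgb(189, 168, 190) = #BDA8BE.

#BDA8BE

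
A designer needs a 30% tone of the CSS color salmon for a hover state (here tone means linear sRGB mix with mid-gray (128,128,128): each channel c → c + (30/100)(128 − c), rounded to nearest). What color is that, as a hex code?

CSS salmon is rgb(250, 128, 114).
A 30% tone moves each channel 30% toward 128:
  R: 250 − 36.6 = 213.4 → 213
  G: 128 + 0.3×(128−128) = 128 + 0 = 128 → 128
  B: 114 + 4.2 = 118.2 → 118
rgb(213, 128, 118) = #d58076.

#d58076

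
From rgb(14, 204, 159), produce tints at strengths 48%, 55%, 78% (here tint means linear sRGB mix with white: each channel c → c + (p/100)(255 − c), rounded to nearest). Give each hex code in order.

#82e4cd, #93e8d4, #caf4ea

48%: (14 + 115.68 = 129.68→130, 204 + 24.48 = 228.48→228, 159 + 46.08 = 205.08→205) → #82e4cd
55%: (14 + 132.55 = 146.55→147, 204 + 28.05 = 232.05→232, 159 + 52.8 = 211.8→212) → #93e8d4
78%: (14 + 187.98 = 201.98→202, 204 + 39.78 = 243.78→244, 159 + 74.88 = 233.88→234) → #caf4ea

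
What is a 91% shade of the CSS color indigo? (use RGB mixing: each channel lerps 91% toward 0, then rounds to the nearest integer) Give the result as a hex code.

#07000c

CSS indigo is rgb(75, 0, 130).
Lerp each channel 91% toward 0:
  R: 75 + 0.91×(0−75) = 75 − 68.25 = 6.75 → 7
  G: 0 + 0 = 0 → 0
  B: 130 + 0.91×(0−130) = 130 − 118.3 = 11.7 → 12
rgb(7, 0, 12) = #07000c.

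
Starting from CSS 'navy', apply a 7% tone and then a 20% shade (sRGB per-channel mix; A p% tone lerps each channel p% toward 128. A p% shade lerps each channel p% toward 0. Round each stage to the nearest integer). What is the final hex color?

CSS navy is rgb(0, 0, 128).
Lerp each channel 7% toward 128:
  R: 0 + 0.07×(128−0) = 0 + 8.96 = 8.96 → 9
  G: 0 + 8.96 = 8.96 → 9
  B: 128 + 0 = 128 → 128
After the tone: rgb(9, 9, 128) = #090980.
Per channel, c → c + 0.2(0 − c):
  R: 9 + 0.2×(0−9) = 9 − 1.8 = 7.2 → 7
  G: 9 + 0.2×(0−9) = 9 − 1.8 = 7.2 → 7
  B: 128 − 25.6 = 102.4 → 102
rgb(7, 7, 102) = #070766.

#070766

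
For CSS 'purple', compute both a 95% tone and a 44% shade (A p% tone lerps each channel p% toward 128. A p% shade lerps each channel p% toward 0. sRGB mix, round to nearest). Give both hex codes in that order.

#807A80, #480048

CSS purple is rgb(128, 0, 128).
95% tone:
  R: 128 + 0.95×(128−128) = 128 + 0 = 128 → 128
  G: 0 + 121.6 = 121.6 → 122
  B: 128 + 0.95×(128−128) = 128 + 0 = 128 → 128
  → #807A80
44% shade:
  R: 128 − 56.32 = 71.68 → 72
  G: 0 + 0.44×(0−0) = 0 + 0 = 0 → 0
  B: 128 + 0.44×(0−128) = 128 − 56.32 = 71.68 → 72
  → #480048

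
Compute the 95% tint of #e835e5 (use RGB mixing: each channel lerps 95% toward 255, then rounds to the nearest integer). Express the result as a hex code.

#e835e5 is rgb(232, 53, 229).
A 95% tint moves each channel 95% toward 255:
  R: 232 + 0.95×(255−232) = 232 + 21.85 = 253.85 → 254
  G: 53 + 191.9 = 244.9 → 245
  B: 229 + 0.95×(255−229) = 229 + 24.7 = 253.7 → 254
rgb(254, 245, 254) = #fef5fe.

#fef5fe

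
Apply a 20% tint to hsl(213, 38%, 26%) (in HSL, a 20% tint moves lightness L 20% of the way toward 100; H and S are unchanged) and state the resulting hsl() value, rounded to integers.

L moves 20% from 26 toward 100: 26 + 14.8 = 40.8 → 41.
H and S are unchanged.

hsl(213, 38%, 41%)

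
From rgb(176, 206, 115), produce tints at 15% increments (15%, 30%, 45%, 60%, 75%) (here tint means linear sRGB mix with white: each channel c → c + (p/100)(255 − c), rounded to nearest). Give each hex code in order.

15%: (176 + 11.85 = 187.85→188, 206 + 7.35 = 213.35→213, 115 + 21 = 136→136) → #BCD588
30%: (176 + 23.7 = 199.7→200, 206 + 14.7 = 220.7→221, 115 + 42 = 157→157) → #C8DD9D
45%: (176 + 35.55 = 211.55→212, 206 + 22.05 = 228.05→228, 115 + 63 = 178→178) → #D4E4B2
60%: (176 + 47.4 = 223.4→223, 206 + 29.4 = 235.4→235, 115 + 84 = 199→199) → #DFEBC7
75%: (176 + 59.25 = 235.25→235, 206 + 36.75 = 242.75→243, 115 + 105 = 220→220) → #EBF3DC

#BCD588, #C8DD9D, #D4E4B2, #DFEBC7, #EBF3DC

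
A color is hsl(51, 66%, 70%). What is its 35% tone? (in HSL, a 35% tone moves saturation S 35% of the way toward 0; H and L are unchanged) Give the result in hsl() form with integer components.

S moves 35% from 66 toward 0: 66 − 23.1 = 42.9 → 43.
H and L are unchanged.

hsl(51, 43%, 70%)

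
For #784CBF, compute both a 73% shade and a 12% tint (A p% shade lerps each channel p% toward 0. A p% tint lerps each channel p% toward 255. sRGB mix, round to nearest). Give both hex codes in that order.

#201534, #8861C7

#784CBF is rgb(120, 76, 191).
73% shade:
  R: 120 + 0.73×(0−120) = 120 − 87.6 = 32.4 → 32
  G: 76 + 0.73×(0−76) = 76 − 55.48 = 20.52 → 21
  B: 191 − 139.43 = 51.57 → 52
  → #201534
12% tint:
  R: 120 + 0.12×(255−120) = 120 + 16.2 = 136.2 → 136
  G: 76 + 21.48 = 97.48 → 97
  B: 191 + 0.12×(255−191) = 191 + 7.68 = 198.68 → 199
  → #8861C7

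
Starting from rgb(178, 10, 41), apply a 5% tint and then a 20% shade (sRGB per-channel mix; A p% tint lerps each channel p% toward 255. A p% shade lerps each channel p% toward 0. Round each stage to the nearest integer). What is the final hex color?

#92122a

Lerp each channel 5% toward 255:
  R: 178 + 3.85 = 181.85 → 182
  G: 10 + 12.25 = 22.25 → 22
  B: 41 + 0.05×(255−41) = 41 + 10.7 = 51.7 → 52
After the tint: rgb(182, 22, 52) = #b61634.
A 20% shade moves each channel 20% toward 0:
  R: 182 + 0.2×(0−182) = 182 − 36.4 = 145.6 → 146
  G: 22 − 4.4 = 17.6 → 18
  B: 52 + 0.2×(0−52) = 52 − 10.4 = 41.6 → 42
rgb(146, 18, 42) = #92122a.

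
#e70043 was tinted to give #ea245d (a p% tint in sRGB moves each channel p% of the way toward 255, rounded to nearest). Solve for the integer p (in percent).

14%

#e70043 is rgb(231, 0, 67); #ea245d is rgb(234, 36, 93).
On the G channel (widest range): 36 ≈ 0 + (p/100)(255 − 0), so p ≈ 100×(36 − 0)/(255 − 0) = 3600/255 = 14.12.
p = 14 reproduces all three channels after rounding.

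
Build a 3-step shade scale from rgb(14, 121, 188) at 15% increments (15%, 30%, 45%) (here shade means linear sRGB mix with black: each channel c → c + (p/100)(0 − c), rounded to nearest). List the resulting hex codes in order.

15%: (14 − 2.1 = 11.9→12, 121 − 18.15 = 102.85→103, 188 − 28.2 = 159.8→160) → #0C67A0
30%: (14 − 4.2 = 9.8→10, 121 − 36.3 = 84.7→85, 188 − 56.4 = 131.6→132) → #0A5584
45%: (14 − 6.3 = 7.7→8, 121 − 54.45 = 66.55→67, 188 − 84.6 = 103.4→103) → #084367

#0C67A0, #0A5584, #084367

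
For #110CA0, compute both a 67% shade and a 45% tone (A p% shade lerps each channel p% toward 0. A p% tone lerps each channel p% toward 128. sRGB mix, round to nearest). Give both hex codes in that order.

#060435, #434092

#110CA0 is rgb(17, 12, 160).
67% shade:
  R: 17 + 0.67×(0−17) = 17 − 11.39 = 5.61 → 6
  G: 12 + 0.67×(0−12) = 12 − 8.04 = 3.96 → 4
  B: 160 + 0.67×(0−160) = 160 − 107.2 = 52.8 → 53
  → #060435
45% tone:
  R: 17 + 49.95 = 66.95 → 67
  G: 12 + 0.45×(128−12) = 12 + 52.2 = 64.2 → 64
  B: 160 + 0.45×(128−160) = 160 − 14.4 = 145.6 → 146
  → #434092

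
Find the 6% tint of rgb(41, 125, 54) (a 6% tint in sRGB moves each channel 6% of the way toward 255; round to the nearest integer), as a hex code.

Lerp each channel 6% toward 255:
  R: 41 + 0.06×(255−41) = 41 + 12.84 = 53.84 → 54
  G: 125 + 0.06×(255−125) = 125 + 7.8 = 132.8 → 133
  B: 54 + 0.06×(255−54) = 54 + 12.06 = 66.06 → 66
rgb(54, 133, 66) = #368542.

#368542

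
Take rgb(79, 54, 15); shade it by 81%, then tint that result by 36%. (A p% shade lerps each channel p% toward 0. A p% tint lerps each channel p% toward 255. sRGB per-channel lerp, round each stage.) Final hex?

#65625E

Per channel, c → c + 0.81(0 − c):
  R: 79 + 0.81×(0−79) = 79 − 63.99 = 15.01 → 15
  G: 54 − 43.74 = 10.26 → 10
  B: 15 + 0.81×(0−15) = 15 − 12.15 = 2.85 → 3
After the shade: rgb(15, 10, 3) = #0F0A03.
A 36% tint moves each channel 36% toward 255:
  R: 15 + 86.4 = 101.4 → 101
  G: 10 + 0.36×(255−10) = 10 + 88.2 = 98.2 → 98
  B: 3 + 0.36×(255−3) = 3 + 90.72 = 93.72 → 94
rgb(101, 98, 94) = #65625E.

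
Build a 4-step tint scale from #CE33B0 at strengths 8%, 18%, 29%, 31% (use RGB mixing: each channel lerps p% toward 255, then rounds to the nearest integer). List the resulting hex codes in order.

#D243B6, #D758BE, #DC6EC7, #DD72C8

#CE33B0 is rgb(206, 51, 176).
8%: (206 + 3.92 = 209.92→210, 51 + 16.32 = 67.32→67, 176 + 6.32 = 182.32→182) → #D243B6
18%: (206 + 8.82 = 214.82→215, 51 + 36.72 = 87.72→88, 176 + 14.22 = 190.22→190) → #D758BE
29%: (206 + 14.21 = 220.21→220, 51 + 59.16 = 110.16→110, 176 + 22.91 = 198.91→199) → #DC6EC7
31%: (206 + 15.19 = 221.19→221, 51 + 63.24 = 114.24→114, 176 + 24.49 = 200.49→200) → #DD72C8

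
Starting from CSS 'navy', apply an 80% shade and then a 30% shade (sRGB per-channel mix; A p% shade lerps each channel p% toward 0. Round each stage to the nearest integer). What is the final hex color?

#000012

CSS navy is rgb(0, 0, 128).
Lerp each channel 80% toward 0:
  R: 0 + 0.8×(0−0) = 0 + 0 = 0 → 0
  G: 0 + 0.8×(0−0) = 0 + 0 = 0 → 0
  B: 128 + 0.8×(0−128) = 128 − 102.4 = 25.6 → 26
After the shade: rgb(0, 0, 26) = #00001a.
Per channel, c → c + 0.3(0 − c):
  R: 0 + 0 = 0 → 0
  G: 0 + 0.3×(0−0) = 0 + 0 = 0 → 0
  B: 26 + 0.3×(0−26) = 26 − 7.8 = 18.2 → 18
rgb(0, 0, 18) = #000012.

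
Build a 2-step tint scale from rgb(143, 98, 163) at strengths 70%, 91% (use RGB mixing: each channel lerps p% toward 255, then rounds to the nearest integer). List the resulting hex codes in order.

#ddd0e3, #f5f1f7

70%: (143 + 78.4 = 221.4→221, 98 + 109.9 = 207.9→208, 163 + 64.4 = 227.4→227) → #ddd0e3
91%: (143 + 101.92 = 244.92→245, 98 + 142.87 = 240.87→241, 163 + 83.72 = 246.72→247) → #f5f1f7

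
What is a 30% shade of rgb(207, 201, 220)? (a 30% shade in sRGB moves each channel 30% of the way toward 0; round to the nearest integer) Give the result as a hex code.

#918D9A

Lerp each channel 30% toward 0:
  R: 207 + 0.3×(0−207) = 207 − 62.1 = 144.9 → 145
  G: 201 + 0.3×(0−201) = 201 − 60.3 = 140.7 → 141
  B: 220 − 66 = 154 → 154
rgb(145, 141, 154) = #918D9A.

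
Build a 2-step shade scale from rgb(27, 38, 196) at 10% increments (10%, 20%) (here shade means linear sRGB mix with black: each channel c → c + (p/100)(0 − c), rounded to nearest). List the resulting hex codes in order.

10%: (27 − 2.7 = 24.3→24, 38 − 3.8 = 34.2→34, 196 − 19.6 = 176.4→176) → #1822b0
20%: (27 − 5.4 = 21.6→22, 38 − 7.6 = 30.4→30, 196 − 39.2 = 156.8→157) → #161e9d

#1822b0, #161e9d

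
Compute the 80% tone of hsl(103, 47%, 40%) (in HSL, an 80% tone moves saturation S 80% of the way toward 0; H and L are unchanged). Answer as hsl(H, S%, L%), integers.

hsl(103, 9%, 40%)

S moves 80% from 47 toward 0: 47 − 37.6 = 9.4 → 9.
H and L are unchanged.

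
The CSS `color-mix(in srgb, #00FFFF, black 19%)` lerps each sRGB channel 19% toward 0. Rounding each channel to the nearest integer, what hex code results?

#00CFCF

#00FFFF is rgb(0, 255, 255).
A 19% shade moves each channel 19% toward 0:
  R: 0 + 0 = 0 → 0
  G: 255 − 48.45 = 206.55 → 207
  B: 255 + 0.19×(0−255) = 255 − 48.45 = 206.55 → 207
rgb(0, 207, 207) = #00CFCF.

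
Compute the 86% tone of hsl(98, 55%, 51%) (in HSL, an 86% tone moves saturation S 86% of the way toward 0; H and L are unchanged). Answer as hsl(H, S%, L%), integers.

hsl(98, 8%, 51%)

S moves 86% from 55 toward 0: 55 − 47.3 = 7.7 → 8.
H and L are unchanged.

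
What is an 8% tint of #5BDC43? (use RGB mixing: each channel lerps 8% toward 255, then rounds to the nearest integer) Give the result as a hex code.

#68DF52

#5BDC43 is rgb(91, 220, 67).
Per channel, c → c + 0.08(255 − c):
  R: 91 + 13.12 = 104.12 → 104
  G: 220 + 2.8 = 222.8 → 223
  B: 67 + 15.04 = 82.04 → 82
rgb(104, 223, 82) = #68DF52.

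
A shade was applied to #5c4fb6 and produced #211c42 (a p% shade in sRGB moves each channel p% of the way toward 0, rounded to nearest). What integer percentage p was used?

64%

#5c4fb6 is rgb(92, 79, 182); #211c42 is rgb(33, 28, 66).
On the B channel (widest range): 66 ≈ 182 + (p/100)(0 − 182), so p ≈ 100×(66 − 182)/(0 − 182) = -11600/-182 = 63.74.
p = 64 reproduces all three channels after rounding.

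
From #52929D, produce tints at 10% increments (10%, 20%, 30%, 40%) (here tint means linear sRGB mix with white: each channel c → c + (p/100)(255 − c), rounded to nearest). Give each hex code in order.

#52929D is rgb(82, 146, 157).
10%: (82 + 17.3 = 99.3→99, 146 + 10.9 = 156.9→157, 157 + 9.8 = 166.8→167) → #639DA7
20%: (82 + 34.6 = 116.6→117, 146 + 21.8 = 167.8→168, 157 + 19.6 = 176.6→177) → #75A8B1
30%: (82 + 51.9 = 133.9→134, 146 + 32.7 = 178.7→179, 157 + 29.4 = 186.4→186) → #86B3BA
40%: (82 + 69.2 = 151.2→151, 146 + 43.6 = 189.6→190, 157 + 39.2 = 196.2→196) → #97BEC4

#639DA7, #75A8B1, #86B3BA, #97BEC4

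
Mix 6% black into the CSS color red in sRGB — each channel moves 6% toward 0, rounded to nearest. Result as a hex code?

CSS red is rgb(255, 0, 0).
Per channel, c → c + 0.06(0 − c):
  R: 255 − 15.3 = 239.7 → 240
  G: 0 + 0 = 0 → 0
  B: 0 + 0 = 0 → 0
rgb(240, 0, 0) = #F00000.

#F00000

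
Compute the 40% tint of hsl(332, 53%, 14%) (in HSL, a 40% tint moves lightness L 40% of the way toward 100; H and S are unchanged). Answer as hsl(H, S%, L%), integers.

L moves 40% from 14 toward 100: 14 + 34.4 = 48.4 → 48.
H and S are unchanged.

hsl(332, 53%, 48%)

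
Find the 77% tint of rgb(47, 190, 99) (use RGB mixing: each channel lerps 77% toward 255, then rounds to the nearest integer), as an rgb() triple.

rgb(207, 240, 219)

Lerp each channel 77% toward 255:
  R: 47 + 0.77×(255−47) = 47 + 160.16 = 207.16 → 207
  G: 190 + 50.05 = 240.05 → 240
  B: 99 + 0.77×(255−99) = 99 + 120.12 = 219.12 → 219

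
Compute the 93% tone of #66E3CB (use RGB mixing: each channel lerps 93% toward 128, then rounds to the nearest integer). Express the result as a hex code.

#7E8785

#66E3CB is rgb(102, 227, 203).
Lerp each channel 93% toward 128:
  R: 102 + 24.18 = 126.18 → 126
  G: 227 − 92.07 = 134.93 → 135
  B: 203 − 69.75 = 133.25 → 133
rgb(126, 135, 133) = #7E8785.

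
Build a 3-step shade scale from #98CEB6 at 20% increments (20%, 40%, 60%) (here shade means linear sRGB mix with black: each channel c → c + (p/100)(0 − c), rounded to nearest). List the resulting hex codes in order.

#98CEB6 is rgb(152, 206, 182).
20%: (152 − 30.4 = 121.6→122, 206 − 41.2 = 164.8→165, 182 − 36.4 = 145.6→146) → #7AA592
40%: (152 − 60.8 = 91.2→91, 206 − 82.4 = 123.6→124, 182 − 72.8 = 109.2→109) → #5B7C6D
60%: (152 − 91.2 = 60.8→61, 206 − 123.6 = 82.4→82, 182 − 109.2 = 72.8→73) → #3D5249

#7AA592, #5B7C6D, #3D5249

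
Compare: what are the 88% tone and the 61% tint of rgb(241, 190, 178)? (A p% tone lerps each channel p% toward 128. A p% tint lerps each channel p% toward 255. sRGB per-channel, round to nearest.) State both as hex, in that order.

#8E8786, #FAE6E1

88% tone:
  R: 241 − 99.44 = 141.56 → 142
  G: 190 + 0.88×(128−190) = 190 − 54.56 = 135.44 → 135
  B: 178 + 0.88×(128−178) = 178 − 44 = 134 → 134
  → #8E8786
61% tint:
  R: 241 + 8.54 = 249.54 → 250
  G: 190 + 0.61×(255−190) = 190 + 39.65 = 229.65 → 230
  B: 178 + 0.61×(255−178) = 178 + 46.97 = 224.97 → 225
  → #FAE6E1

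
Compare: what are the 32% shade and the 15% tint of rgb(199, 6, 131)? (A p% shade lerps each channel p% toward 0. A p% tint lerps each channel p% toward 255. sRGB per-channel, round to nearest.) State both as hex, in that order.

#870459, #CF2B96

32% shade:
  R: 199 − 63.68 = 135.32 → 135
  G: 6 + 0.32×(0−6) = 6 − 1.92 = 4.08 → 4
  B: 131 − 41.92 = 89.08 → 89
  → #870459
15% tint:
  R: 199 + 0.15×(255−199) = 199 + 8.4 = 207.4 → 207
  G: 6 + 0.15×(255−6) = 6 + 37.35 = 43.35 → 43
  B: 131 + 0.15×(255−131) = 131 + 18.6 = 149.6 → 150
  → #CF2B96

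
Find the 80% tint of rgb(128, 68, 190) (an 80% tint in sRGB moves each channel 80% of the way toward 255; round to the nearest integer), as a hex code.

An 80% tint moves each channel 80% toward 255:
  R: 128 + 101.6 = 229.6 → 230
  G: 68 + 0.8×(255−68) = 68 + 149.6 = 217.6 → 218
  B: 190 + 0.8×(255−190) = 190 + 52 = 242 → 242
rgb(230, 218, 242) = #E6DAF2.

#E6DAF2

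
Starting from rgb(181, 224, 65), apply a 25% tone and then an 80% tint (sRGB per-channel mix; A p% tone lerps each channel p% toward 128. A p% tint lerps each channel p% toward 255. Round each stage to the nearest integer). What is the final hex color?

#EEF4DC

Per channel, c → c + 0.25(128 − c):
  R: 181 + 0.25×(128−181) = 181 − 13.25 = 167.75 → 168
  G: 224 + 0.25×(128−224) = 224 − 24 = 200 → 200
  B: 65 + 0.25×(128−65) = 65 + 15.75 = 80.75 → 81
After the tone: rgb(168, 200, 81) = #A8C851.
Per channel, c → c + 0.8(255 − c):
  R: 168 + 69.6 = 237.6 → 238
  G: 200 + 0.8×(255−200) = 200 + 44 = 244 → 244
  B: 81 + 0.8×(255−81) = 81 + 139.2 = 220.2 → 220
rgb(238, 244, 220) = #EEF4DC.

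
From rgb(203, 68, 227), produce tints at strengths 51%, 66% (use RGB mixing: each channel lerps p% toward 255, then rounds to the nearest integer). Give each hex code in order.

51%: (203 + 26.52 = 229.52→230, 68 + 95.37 = 163.37→163, 227 + 14.28 = 241.28→241) → #e6a3f1
66%: (203 + 34.32 = 237.32→237, 68 + 123.42 = 191.42→191, 227 + 18.48 = 245.48→245) → #edbff5

#e6a3f1, #edbff5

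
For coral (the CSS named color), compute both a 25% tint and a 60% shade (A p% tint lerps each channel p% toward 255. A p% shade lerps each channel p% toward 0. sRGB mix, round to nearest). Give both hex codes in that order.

#FF9F7C, #663320

CSS coral is rgb(255, 127, 80).
25% tint:
  R: 255 + 0.25×(255−255) = 255 + 0 = 255 → 255
  G: 127 + 32 = 159 → 159
  B: 80 + 43.75 = 123.75 → 124
  → #FF9F7C
60% shade:
  R: 255 + 0.6×(0−255) = 255 − 153 = 102 → 102
  G: 127 + 0.6×(0−127) = 127 − 76.2 = 50.8 → 51
  B: 80 − 48 = 32 → 32
  → #663320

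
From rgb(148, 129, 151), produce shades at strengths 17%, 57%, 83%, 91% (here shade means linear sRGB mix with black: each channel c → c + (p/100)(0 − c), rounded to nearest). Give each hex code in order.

17%: (148 − 25.16 = 122.84→123, 129 − 21.93 = 107.07→107, 151 − 25.67 = 125.33→125) → #7B6B7D
57%: (148 − 84.36 = 63.64→64, 129 − 73.53 = 55.47→55, 151 − 86.07 = 64.93→65) → #403741
83%: (148 − 122.84 = 25.16→25, 129 − 107.07 = 21.93→22, 151 − 125.33 = 25.67→26) → #19161A
91%: (148 − 134.68 = 13.32→13, 129 − 117.39 = 11.61→12, 151 − 137.41 = 13.59→14) → #0D0C0E

#7B6B7D, #403741, #19161A, #0D0C0E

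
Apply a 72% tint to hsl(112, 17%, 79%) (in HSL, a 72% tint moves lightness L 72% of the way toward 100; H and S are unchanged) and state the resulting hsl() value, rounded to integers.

hsl(112, 17%, 94%)

L moves 72% from 79 toward 100: 79 + 15.12 = 94.12 → 94.
H and S are unchanged.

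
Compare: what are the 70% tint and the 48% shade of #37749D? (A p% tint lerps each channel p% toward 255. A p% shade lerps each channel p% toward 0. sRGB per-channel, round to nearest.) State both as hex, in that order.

#37749D is rgb(55, 116, 157).
70% tint:
  R: 55 + 0.7×(255−55) = 55 + 140 = 195 → 195
  G: 116 + 0.7×(255−116) = 116 + 97.3 = 213.3 → 213
  B: 157 + 0.7×(255−157) = 157 + 68.6 = 225.6 → 226
  → #C3D5E2
48% shade:
  R: 55 + 0.48×(0−55) = 55 − 26.4 = 28.6 → 29
  G: 116 + 0.48×(0−116) = 116 − 55.68 = 60.32 → 60
  B: 157 + 0.48×(0−157) = 157 − 75.36 = 81.64 → 82
  → #1D3C52

#C3D5E2, #1D3C52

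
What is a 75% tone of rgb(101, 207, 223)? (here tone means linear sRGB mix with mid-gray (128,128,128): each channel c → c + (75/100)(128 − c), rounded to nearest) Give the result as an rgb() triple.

A 75% tone moves each channel 75% toward 128:
  R: 101 + 20.25 = 121.25 → 121
  G: 207 + 0.75×(128−207) = 207 − 59.25 = 147.75 → 148
  B: 223 + 0.75×(128−223) = 223 − 71.25 = 151.75 → 152

rgb(121, 148, 152)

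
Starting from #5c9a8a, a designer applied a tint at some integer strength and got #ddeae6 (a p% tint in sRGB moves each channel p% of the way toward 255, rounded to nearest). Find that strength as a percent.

79%

#5c9a8a is rgb(92, 154, 138); #ddeae6 is rgb(221, 234, 230).
On the R channel (widest range): 221 ≈ 92 + (p/100)(255 − 92), so p ≈ 100×(221 − 92)/(255 − 92) = 12900/163 = 79.14.
p = 79 reproduces all three channels after rounding.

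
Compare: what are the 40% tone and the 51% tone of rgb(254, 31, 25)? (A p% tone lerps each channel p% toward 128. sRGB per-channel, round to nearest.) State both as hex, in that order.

40% tone:
  R: 254 − 50.4 = 203.6 → 204
  G: 31 + 0.4×(128−31) = 31 + 38.8 = 69.8 → 70
  B: 25 + 0.4×(128−25) = 25 + 41.2 = 66.2 → 66
  → #cc4642
51% tone:
  R: 254 − 64.26 = 189.74 → 190
  G: 31 + 49.47 = 80.47 → 80
  B: 25 + 0.51×(128−25) = 25 + 52.53 = 77.53 → 78
  → #be504e

#cc4642, #be504e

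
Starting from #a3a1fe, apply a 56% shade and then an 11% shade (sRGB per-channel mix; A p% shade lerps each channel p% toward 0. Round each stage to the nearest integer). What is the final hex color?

#403f64

#a3a1fe is rgb(163, 161, 254).
Per channel, c → c + 0.56(0 − c):
  R: 163 + 0.56×(0−163) = 163 − 91.28 = 71.72 → 72
  G: 161 − 90.16 = 70.84 → 71
  B: 254 − 142.24 = 111.76 → 112
After the shade: rgb(72, 71, 112) = #484770.
Per channel, c → c + 0.11(0 − c):
  R: 72 + 0.11×(0−72) = 72 − 7.92 = 64.08 → 64
  G: 71 + 0.11×(0−71) = 71 − 7.81 = 63.19 → 63
  B: 112 − 12.32 = 99.68 → 100
rgb(64, 63, 100) = #403f64.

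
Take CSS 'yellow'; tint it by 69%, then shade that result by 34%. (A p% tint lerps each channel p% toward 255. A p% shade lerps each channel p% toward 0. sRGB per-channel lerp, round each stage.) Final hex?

#A8A874

CSS yellow is rgb(255, 255, 0).
Lerp each channel 69% toward 255:
  R: 255 + 0.69×(255−255) = 255 + 0 = 255 → 255
  G: 255 + 0 = 255 → 255
  B: 0 + 175.95 = 175.95 → 176
After the tint: rgb(255, 255, 176) = #FFFFB0.
Lerp each channel 34% toward 0:
  R: 255 + 0.34×(0−255) = 255 − 86.7 = 168.3 → 168
  G: 255 + 0.34×(0−255) = 255 − 86.7 = 168.3 → 168
  B: 176 + 0.34×(0−176) = 176 − 59.84 = 116.16 → 116
rgb(168, 168, 116) = #A8A874.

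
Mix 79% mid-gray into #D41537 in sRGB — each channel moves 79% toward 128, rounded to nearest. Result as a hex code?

#926A71

#D41537 is rgb(212, 21, 55).
A 79% tone moves each channel 79% toward 128:
  R: 212 − 66.36 = 145.64 → 146
  G: 21 + 84.53 = 105.53 → 106
  B: 55 + 57.67 = 112.67 → 113
rgb(146, 106, 113) = #926A71.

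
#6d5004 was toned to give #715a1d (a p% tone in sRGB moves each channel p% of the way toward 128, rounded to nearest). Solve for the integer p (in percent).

20%

#6d5004 is rgb(109, 80, 4); #715a1d is rgb(113, 90, 29).
On the B channel (widest range): 29 ≈ 4 + (p/100)(128 − 4), so p ≈ 100×(29 − 4)/(128 − 4) = 2500/124 = 20.16.
p = 20 reproduces all three channels after rounding.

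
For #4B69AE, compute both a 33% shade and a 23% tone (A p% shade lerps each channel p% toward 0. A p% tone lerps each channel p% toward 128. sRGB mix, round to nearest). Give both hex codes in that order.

#4B69AE is rgb(75, 105, 174).
33% shade:
  R: 75 − 24.75 = 50.25 → 50
  G: 105 − 34.65 = 70.35 → 70
  B: 174 − 57.42 = 116.58 → 117
  → #324675
23% tone:
  R: 75 + 0.23×(128−75) = 75 + 12.19 = 87.19 → 87
  G: 105 + 0.23×(128−105) = 105 + 5.29 = 110.29 → 110
  B: 174 + 0.23×(128−174) = 174 − 10.58 = 163.42 → 163
  → #576EA3

#324675, #576EA3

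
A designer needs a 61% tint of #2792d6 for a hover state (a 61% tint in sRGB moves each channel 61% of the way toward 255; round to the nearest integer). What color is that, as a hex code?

#abd4ef

#2792d6 is rgb(39, 146, 214).
Lerp each channel 61% toward 255:
  R: 39 + 131.76 = 170.76 → 171
  G: 146 + 0.61×(255−146) = 146 + 66.49 = 212.49 → 212
  B: 214 + 25.01 = 239.01 → 239
rgb(171, 212, 239) = #abd4ef.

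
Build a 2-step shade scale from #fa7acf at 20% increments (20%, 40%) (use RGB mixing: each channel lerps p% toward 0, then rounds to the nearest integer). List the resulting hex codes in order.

#fa7acf is rgb(250, 122, 207).
20%: (250 − 50 = 200→200, 122 − 24.4 = 97.6→98, 207 − 41.4 = 165.6→166) → #c862a6
40%: (250 − 100 = 150→150, 122 − 48.8 = 73.2→73, 207 − 82.8 = 124.2→124) → #96497c

#c862a6, #96497c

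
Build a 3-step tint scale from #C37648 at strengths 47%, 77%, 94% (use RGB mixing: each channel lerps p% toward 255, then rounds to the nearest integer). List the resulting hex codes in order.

#DFB69E, #F1DFD5, #FBF7F4

#C37648 is rgb(195, 118, 72).
47%: (195 + 28.2 = 223.2→223, 118 + 64.39 = 182.39→182, 72 + 86.01 = 158.01→158) → #DFB69E
77%: (195 + 46.2 = 241.2→241, 118 + 105.49 = 223.49→223, 72 + 140.91 = 212.91→213) → #F1DFD5
94%: (195 + 56.4 = 251.4→251, 118 + 128.78 = 246.78→247, 72 + 172.02 = 244.02→244) → #FBF7F4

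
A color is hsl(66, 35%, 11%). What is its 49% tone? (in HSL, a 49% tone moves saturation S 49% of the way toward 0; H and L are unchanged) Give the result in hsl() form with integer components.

S moves 49% from 35 toward 0: 35 − 17.15 = 17.85 → 18.
H and L are unchanged.

hsl(66, 18%, 11%)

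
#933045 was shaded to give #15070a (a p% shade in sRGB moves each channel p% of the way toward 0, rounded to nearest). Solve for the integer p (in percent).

#933045 is rgb(147, 48, 69); #15070a is rgb(21, 7, 10).
On the R channel (widest range): 21 ≈ 147 + (p/100)(0 − 147), so p ≈ 100×(21 − 147)/(0 − 147) = -12600/-147 = 85.71.
p = 86 reproduces all three channels after rounding.

86%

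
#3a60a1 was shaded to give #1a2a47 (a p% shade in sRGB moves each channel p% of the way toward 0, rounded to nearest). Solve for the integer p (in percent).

#3a60a1 is rgb(58, 96, 161); #1a2a47 is rgb(26, 42, 71).
On the B channel (widest range): 71 ≈ 161 + (p/100)(0 − 161), so p ≈ 100×(71 − 161)/(0 − 161) = -9000/-161 = 55.90.
p = 56 reproduces all three channels after rounding.

56%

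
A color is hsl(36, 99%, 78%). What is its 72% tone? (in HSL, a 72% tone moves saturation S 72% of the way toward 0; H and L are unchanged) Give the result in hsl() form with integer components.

hsl(36, 28%, 78%)

S moves 72% from 99 toward 0: 99 − 71.28 = 27.72 → 28.
H and L are unchanged.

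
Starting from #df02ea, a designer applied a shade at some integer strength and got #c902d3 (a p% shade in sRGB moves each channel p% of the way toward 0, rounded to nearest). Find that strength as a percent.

10%

#df02ea is rgb(223, 2, 234); #c902d3 is rgb(201, 2, 211).
On the B channel (widest range): 211 ≈ 234 + (p/100)(0 − 234), so p ≈ 100×(211 − 234)/(0 − 234) = -2300/-234 = 9.83.
p = 10 reproduces all three channels after rounding.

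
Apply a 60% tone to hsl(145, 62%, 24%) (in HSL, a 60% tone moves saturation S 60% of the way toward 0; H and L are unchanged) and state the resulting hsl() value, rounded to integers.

S moves 60% from 62 toward 0: 62 − 37.2 = 24.8 → 25.
H and L are unchanged.

hsl(145, 25%, 24%)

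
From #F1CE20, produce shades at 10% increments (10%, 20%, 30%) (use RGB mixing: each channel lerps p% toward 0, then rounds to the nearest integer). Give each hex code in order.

#F1CE20 is rgb(241, 206, 32).
10%: (241 − 24.1 = 216.9→217, 206 − 20.6 = 185.4→185, 32 − 3.2 = 28.8→29) → #D9B91D
20%: (241 − 48.2 = 192.8→193, 206 − 41.2 = 164.8→165, 32 − 6.4 = 25.6→26) → #C1A51A
30%: (241 − 72.3 = 168.7→169, 206 − 61.8 = 144.2→144, 32 − 9.6 = 22.4→22) → #A99016

#D9B91D, #C1A51A, #A99016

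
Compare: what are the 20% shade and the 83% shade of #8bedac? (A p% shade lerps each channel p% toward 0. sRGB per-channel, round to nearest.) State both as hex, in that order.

#6fbe8a, #18281d

#8bedac is rgb(139, 237, 172).
20% shade:
  R: 139 + 0.2×(0−139) = 139 − 27.8 = 111.2 → 111
  G: 237 + 0.2×(0−237) = 237 − 47.4 = 189.6 → 190
  B: 172 + 0.2×(0−172) = 172 − 34.4 = 137.6 → 138
  → #6fbe8a
83% shade:
  R: 139 − 115.37 = 23.63 → 24
  G: 237 + 0.83×(0−237) = 237 − 196.71 = 40.29 → 40
  B: 172 + 0.83×(0−172) = 172 − 142.76 = 29.24 → 29
  → #18281d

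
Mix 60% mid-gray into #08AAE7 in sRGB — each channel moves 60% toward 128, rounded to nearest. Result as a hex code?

#5091A9

#08AAE7 is rgb(8, 170, 231).
Lerp each channel 60% toward 128:
  R: 8 + 72 = 80 → 80
  G: 170 + 0.6×(128−170) = 170 − 25.2 = 144.8 → 145
  B: 231 + 0.6×(128−231) = 231 − 61.8 = 169.2 → 169
rgb(80, 145, 169) = #5091A9.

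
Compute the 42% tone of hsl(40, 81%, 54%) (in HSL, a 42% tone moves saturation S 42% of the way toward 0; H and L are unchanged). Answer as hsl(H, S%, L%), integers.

S moves 42% from 81 toward 0: 81 − 34.02 = 46.98 → 47.
H and L are unchanged.

hsl(40, 47%, 54%)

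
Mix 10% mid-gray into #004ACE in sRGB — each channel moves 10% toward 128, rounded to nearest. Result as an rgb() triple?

rgb(13, 79, 198)

#004ACE is rgb(0, 74, 206).
A 10% tone moves each channel 10% toward 128:
  R: 0 + 0.1×(128−0) = 0 + 12.8 = 12.8 → 13
  G: 74 + 0.1×(128−74) = 74 + 5.4 = 79.4 → 79
  B: 206 + 0.1×(128−206) = 206 − 7.8 = 198.2 → 198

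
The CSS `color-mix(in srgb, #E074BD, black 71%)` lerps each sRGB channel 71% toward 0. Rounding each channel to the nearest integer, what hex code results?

#E074BD is rgb(224, 116, 189).
A 71% shade moves each channel 71% toward 0:
  R: 224 + 0.71×(0−224) = 224 − 159.04 = 64.96 → 65
  G: 116 − 82.36 = 33.64 → 34
  B: 189 + 0.71×(0−189) = 189 − 134.19 = 54.81 → 55
rgb(65, 34, 55) = #412237.

#412237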